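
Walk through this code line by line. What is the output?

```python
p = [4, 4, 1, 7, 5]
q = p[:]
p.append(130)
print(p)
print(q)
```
[4, 4, 1, 7, 5, 130]
[4, 4, 1, 7, 5]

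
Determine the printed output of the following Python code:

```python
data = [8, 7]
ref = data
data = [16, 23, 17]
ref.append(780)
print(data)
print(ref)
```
[16, 23, 17]
[8, 7, 780]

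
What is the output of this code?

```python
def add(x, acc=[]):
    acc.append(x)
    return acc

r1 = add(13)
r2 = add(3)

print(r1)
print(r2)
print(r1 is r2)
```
[13, 3]
[13, 3]
True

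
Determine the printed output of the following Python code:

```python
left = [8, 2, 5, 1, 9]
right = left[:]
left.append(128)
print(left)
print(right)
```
[8, 2, 5, 1, 9, 128]
[8, 2, 5, 1, 9]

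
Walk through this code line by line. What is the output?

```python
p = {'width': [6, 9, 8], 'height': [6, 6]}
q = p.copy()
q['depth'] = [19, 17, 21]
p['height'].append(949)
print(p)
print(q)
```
{'width': [6, 9, 8], 'height': [6, 6, 949]}
{'width': [6, 9, 8], 'height': [6, 6, 949], 'depth': [19, 17, 21]}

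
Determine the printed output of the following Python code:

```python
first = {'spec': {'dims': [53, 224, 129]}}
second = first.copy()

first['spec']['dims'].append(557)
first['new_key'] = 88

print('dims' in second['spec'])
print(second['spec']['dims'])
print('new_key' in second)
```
True
[53, 224, 129, 557]
False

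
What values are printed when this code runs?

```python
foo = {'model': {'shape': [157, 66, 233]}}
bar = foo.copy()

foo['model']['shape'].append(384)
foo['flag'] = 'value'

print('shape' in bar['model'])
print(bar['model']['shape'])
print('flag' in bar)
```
True
[157, 66, 233, 384]
False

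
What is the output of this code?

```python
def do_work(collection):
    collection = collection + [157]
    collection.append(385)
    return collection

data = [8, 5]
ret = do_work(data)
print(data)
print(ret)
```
[8, 5]
[8, 5, 157, 385]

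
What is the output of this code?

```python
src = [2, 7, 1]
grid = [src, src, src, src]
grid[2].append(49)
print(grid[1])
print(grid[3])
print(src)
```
[2, 7, 1, 49]
[2, 7, 1, 49]
[2, 7, 1, 49]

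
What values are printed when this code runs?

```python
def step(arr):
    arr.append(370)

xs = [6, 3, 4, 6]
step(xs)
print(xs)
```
[6, 3, 4, 6, 370]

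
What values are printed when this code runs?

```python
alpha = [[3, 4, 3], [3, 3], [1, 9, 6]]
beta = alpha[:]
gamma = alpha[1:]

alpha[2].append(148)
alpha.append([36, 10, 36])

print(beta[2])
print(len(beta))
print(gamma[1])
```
[1, 9, 6, 148]
3
[1, 9, 6, 148]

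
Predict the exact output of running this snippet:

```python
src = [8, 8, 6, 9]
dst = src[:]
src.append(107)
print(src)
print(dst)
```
[8, 8, 6, 9, 107]
[8, 8, 6, 9]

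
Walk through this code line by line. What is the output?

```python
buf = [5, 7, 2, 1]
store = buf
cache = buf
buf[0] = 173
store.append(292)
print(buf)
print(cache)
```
[173, 7, 2, 1, 292]
[173, 7, 2, 1, 292]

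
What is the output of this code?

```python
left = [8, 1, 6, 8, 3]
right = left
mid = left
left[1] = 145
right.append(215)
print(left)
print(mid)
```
[8, 145, 6, 8, 3, 215]
[8, 145, 6, 8, 3, 215]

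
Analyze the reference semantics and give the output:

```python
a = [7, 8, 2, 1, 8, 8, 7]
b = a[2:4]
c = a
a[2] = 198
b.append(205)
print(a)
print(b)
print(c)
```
[7, 8, 198, 1, 8, 8, 7]
[2, 1, 205]
[7, 8, 198, 1, 8, 8, 7]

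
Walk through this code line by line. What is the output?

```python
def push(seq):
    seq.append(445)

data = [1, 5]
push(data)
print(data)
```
[1, 5, 445]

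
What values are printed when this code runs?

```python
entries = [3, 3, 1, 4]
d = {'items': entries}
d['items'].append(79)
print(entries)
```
[3, 3, 1, 4, 79]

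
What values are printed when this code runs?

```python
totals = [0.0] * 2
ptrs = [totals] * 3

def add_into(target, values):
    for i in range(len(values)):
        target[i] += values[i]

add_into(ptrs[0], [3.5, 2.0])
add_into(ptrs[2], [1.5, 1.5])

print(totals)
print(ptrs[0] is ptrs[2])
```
[5.0, 3.5]
True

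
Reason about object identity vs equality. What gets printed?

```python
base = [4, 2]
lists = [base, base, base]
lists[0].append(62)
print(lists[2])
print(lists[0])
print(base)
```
[4, 2, 62]
[4, 2, 62]
[4, 2, 62]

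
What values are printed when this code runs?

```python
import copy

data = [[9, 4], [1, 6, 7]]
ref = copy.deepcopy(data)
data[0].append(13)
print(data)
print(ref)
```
[[9, 4, 13], [1, 6, 7]]
[[9, 4], [1, 6, 7]]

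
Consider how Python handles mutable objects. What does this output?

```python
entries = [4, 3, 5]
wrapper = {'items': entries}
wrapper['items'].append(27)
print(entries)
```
[4, 3, 5, 27]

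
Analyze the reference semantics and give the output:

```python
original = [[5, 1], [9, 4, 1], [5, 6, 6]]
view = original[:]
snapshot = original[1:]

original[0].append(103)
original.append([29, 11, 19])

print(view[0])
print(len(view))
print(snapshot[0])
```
[5, 1, 103]
3
[9, 4, 1]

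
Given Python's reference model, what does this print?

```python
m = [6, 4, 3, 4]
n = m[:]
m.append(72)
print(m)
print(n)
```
[6, 4, 3, 4, 72]
[6, 4, 3, 4]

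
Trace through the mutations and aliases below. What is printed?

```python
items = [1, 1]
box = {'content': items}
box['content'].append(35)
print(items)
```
[1, 1, 35]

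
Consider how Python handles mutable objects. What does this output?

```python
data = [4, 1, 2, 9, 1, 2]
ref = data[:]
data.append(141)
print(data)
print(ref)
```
[4, 1, 2, 9, 1, 2, 141]
[4, 1, 2, 9, 1, 2]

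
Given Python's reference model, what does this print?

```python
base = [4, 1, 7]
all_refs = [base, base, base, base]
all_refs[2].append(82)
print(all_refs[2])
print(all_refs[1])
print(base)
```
[4, 1, 7, 82]
[4, 1, 7, 82]
[4, 1, 7, 82]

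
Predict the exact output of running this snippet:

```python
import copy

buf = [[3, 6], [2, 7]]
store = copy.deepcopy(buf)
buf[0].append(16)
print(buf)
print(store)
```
[[3, 6, 16], [2, 7]]
[[3, 6], [2, 7]]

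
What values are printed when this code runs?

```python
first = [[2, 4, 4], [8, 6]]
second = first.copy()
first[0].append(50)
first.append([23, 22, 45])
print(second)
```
[[2, 4, 4, 50], [8, 6]]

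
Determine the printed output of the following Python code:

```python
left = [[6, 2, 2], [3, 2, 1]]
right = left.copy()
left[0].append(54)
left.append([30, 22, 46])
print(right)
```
[[6, 2, 2, 54], [3, 2, 1]]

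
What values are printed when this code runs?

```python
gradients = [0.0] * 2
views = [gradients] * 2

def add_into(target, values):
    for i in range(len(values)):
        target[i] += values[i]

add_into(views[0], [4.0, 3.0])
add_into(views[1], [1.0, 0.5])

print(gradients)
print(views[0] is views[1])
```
[5.0, 3.5]
True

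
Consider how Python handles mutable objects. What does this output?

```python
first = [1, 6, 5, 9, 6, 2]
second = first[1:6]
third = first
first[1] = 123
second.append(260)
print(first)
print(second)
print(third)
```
[1, 123, 5, 9, 6, 2]
[6, 5, 9, 6, 2, 260]
[1, 123, 5, 9, 6, 2]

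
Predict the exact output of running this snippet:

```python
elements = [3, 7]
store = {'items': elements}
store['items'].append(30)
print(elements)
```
[3, 7, 30]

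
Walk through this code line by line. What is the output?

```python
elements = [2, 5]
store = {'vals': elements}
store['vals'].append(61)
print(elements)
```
[2, 5, 61]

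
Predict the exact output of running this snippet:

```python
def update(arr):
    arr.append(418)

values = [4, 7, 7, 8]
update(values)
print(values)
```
[4, 7, 7, 8, 418]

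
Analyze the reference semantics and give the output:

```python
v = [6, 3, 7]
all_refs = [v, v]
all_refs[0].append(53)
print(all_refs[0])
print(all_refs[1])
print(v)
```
[6, 3, 7, 53]
[6, 3, 7, 53]
[6, 3, 7, 53]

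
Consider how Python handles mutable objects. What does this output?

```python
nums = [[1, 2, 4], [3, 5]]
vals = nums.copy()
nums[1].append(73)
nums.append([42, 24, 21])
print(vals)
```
[[1, 2, 4], [3, 5, 73]]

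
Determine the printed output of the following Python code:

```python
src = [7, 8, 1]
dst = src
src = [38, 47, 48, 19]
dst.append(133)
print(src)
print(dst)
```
[38, 47, 48, 19]
[7, 8, 1, 133]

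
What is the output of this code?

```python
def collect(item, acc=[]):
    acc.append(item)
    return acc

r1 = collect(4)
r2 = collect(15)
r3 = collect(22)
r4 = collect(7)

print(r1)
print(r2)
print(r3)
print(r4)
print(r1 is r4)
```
[4, 15, 22, 7]
[4, 15, 22, 7]
[4, 15, 22, 7]
[4, 15, 22, 7]
True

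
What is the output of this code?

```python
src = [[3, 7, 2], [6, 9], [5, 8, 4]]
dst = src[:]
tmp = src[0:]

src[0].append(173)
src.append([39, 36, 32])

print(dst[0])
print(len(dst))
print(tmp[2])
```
[3, 7, 2, 173]
3
[5, 8, 4]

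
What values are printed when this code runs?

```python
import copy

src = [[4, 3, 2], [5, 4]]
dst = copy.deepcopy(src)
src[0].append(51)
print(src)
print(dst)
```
[[4, 3, 2, 51], [5, 4]]
[[4, 3, 2], [5, 4]]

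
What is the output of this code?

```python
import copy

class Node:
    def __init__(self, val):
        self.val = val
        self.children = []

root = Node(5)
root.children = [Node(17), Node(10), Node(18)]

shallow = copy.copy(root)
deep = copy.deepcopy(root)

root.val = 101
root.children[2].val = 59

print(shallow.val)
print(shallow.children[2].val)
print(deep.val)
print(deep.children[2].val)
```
5
59
5
18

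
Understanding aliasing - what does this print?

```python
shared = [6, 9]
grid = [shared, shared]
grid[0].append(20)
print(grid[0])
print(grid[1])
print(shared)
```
[6, 9, 20]
[6, 9, 20]
[6, 9, 20]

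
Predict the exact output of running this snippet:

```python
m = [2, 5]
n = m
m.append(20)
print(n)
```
[2, 5, 20]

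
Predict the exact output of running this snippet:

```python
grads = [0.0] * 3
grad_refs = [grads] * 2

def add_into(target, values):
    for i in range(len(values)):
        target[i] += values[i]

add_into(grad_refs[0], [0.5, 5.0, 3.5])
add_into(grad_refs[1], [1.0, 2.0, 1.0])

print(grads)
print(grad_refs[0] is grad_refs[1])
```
[1.5, 7.0, 4.5]
True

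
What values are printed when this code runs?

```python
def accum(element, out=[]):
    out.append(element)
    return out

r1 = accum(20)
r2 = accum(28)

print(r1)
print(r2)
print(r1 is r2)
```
[20, 28]
[20, 28]
True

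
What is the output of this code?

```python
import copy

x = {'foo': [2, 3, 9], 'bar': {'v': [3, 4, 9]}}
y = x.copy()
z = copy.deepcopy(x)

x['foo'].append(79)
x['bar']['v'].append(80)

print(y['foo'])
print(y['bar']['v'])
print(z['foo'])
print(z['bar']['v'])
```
[2, 3, 9, 79]
[3, 4, 9, 80]
[2, 3, 9]
[3, 4, 9]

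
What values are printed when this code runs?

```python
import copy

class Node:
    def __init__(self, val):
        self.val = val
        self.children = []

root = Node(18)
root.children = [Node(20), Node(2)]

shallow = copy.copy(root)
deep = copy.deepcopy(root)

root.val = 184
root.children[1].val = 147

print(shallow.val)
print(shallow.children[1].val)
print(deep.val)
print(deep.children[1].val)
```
18
147
18
2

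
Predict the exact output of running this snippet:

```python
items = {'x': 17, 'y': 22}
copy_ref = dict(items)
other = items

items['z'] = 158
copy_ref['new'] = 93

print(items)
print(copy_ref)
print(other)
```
{'x': 17, 'y': 22, 'z': 158}
{'x': 17, 'y': 22, 'new': 93}
{'x': 17, 'y': 22, 'z': 158}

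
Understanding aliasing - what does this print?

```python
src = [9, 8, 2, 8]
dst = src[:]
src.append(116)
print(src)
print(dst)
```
[9, 8, 2, 8, 116]
[9, 8, 2, 8]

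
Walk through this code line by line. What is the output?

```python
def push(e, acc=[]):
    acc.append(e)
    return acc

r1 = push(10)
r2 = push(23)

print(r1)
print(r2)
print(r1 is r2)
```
[10, 23]
[10, 23]
True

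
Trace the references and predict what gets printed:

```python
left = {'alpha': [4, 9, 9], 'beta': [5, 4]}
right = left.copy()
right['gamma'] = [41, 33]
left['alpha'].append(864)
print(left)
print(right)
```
{'alpha': [4, 9, 9, 864], 'beta': [5, 4]}
{'alpha': [4, 9, 9, 864], 'beta': [5, 4], 'gamma': [41, 33]}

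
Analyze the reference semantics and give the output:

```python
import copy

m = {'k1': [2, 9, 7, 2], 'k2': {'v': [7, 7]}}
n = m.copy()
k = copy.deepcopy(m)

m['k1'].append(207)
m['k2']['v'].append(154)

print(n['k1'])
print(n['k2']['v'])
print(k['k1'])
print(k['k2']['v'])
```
[2, 9, 7, 2, 207]
[7, 7, 154]
[2, 9, 7, 2]
[7, 7]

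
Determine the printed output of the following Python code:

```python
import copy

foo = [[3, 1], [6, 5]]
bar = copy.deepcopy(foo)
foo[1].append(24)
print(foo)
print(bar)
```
[[3, 1], [6, 5, 24]]
[[3, 1], [6, 5]]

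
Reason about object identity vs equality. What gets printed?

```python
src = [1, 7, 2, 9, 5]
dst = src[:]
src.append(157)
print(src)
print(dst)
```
[1, 7, 2, 9, 5, 157]
[1, 7, 2, 9, 5]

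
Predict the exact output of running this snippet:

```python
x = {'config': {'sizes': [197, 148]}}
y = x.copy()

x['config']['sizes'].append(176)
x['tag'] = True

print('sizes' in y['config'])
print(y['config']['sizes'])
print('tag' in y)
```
True
[197, 148, 176]
False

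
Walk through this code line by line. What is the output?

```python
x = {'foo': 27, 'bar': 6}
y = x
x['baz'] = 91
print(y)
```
{'foo': 27, 'bar': 6, 'baz': 91}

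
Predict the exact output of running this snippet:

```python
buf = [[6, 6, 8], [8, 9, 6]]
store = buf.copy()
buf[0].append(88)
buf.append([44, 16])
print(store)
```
[[6, 6, 8, 88], [8, 9, 6]]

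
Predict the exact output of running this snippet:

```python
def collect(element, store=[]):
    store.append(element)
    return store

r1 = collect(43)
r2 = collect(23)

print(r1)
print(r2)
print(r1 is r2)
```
[43, 23]
[43, 23]
True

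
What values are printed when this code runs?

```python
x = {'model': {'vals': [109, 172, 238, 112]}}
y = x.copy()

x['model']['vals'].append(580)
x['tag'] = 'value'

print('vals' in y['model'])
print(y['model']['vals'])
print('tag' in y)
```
True
[109, 172, 238, 112, 580]
False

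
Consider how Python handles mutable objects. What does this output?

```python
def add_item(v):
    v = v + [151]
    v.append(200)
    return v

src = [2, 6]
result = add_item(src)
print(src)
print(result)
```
[2, 6]
[2, 6, 151, 200]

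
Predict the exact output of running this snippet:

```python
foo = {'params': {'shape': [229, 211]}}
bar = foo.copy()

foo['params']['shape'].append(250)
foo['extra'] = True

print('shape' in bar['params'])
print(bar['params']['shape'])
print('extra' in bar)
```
True
[229, 211, 250]
False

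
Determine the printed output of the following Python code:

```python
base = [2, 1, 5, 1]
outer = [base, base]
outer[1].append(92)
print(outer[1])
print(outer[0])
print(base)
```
[2, 1, 5, 1, 92]
[2, 1, 5, 1, 92]
[2, 1, 5, 1, 92]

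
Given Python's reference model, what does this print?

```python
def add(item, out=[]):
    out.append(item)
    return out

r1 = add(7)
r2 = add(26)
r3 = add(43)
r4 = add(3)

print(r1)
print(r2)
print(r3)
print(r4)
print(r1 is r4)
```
[7, 26, 43, 3]
[7, 26, 43, 3]
[7, 26, 43, 3]
[7, 26, 43, 3]
True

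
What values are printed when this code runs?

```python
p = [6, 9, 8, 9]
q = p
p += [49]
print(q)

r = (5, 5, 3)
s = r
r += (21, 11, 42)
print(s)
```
[6, 9, 8, 9, 49]
(5, 5, 3)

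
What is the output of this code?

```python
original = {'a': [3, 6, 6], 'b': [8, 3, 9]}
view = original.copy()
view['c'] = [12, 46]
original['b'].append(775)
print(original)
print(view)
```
{'a': [3, 6, 6], 'b': [8, 3, 9, 775]}
{'a': [3, 6, 6], 'b': [8, 3, 9, 775], 'c': [12, 46]}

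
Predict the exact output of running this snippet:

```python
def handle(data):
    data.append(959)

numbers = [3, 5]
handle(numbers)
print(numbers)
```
[3, 5, 959]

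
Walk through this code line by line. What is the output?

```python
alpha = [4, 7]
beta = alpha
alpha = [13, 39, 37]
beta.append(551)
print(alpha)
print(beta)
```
[13, 39, 37]
[4, 7, 551]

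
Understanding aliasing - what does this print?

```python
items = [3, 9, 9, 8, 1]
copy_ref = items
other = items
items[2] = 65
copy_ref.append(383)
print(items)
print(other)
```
[3, 9, 65, 8, 1, 383]
[3, 9, 65, 8, 1, 383]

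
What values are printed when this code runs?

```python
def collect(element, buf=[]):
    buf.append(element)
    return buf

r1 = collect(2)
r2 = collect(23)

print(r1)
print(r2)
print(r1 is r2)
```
[2, 23]
[2, 23]
True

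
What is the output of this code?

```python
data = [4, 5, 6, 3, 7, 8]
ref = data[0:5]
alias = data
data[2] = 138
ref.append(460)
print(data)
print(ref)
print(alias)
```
[4, 5, 138, 3, 7, 8]
[4, 5, 6, 3, 7, 460]
[4, 5, 138, 3, 7, 8]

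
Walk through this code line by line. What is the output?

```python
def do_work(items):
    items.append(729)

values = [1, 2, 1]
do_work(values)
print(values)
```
[1, 2, 1, 729]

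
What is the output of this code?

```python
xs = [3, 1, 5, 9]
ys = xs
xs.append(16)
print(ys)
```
[3, 1, 5, 9, 16]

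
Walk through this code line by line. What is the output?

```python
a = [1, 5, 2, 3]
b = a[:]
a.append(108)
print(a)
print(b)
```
[1, 5, 2, 3, 108]
[1, 5, 2, 3]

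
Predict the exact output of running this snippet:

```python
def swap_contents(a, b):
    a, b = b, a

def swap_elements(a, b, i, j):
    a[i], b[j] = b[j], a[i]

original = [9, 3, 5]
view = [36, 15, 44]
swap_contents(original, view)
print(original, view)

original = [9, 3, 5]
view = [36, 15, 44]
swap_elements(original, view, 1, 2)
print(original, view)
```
[9, 3, 5] [36, 15, 44]
[9, 44, 5] [36, 15, 3]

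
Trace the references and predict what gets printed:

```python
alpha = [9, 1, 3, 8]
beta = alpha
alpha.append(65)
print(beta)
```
[9, 1, 3, 8, 65]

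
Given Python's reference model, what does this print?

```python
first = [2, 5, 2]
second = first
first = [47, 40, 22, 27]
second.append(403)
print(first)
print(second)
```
[47, 40, 22, 27]
[2, 5, 2, 403]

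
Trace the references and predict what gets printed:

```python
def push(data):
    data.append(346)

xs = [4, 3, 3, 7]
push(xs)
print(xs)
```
[4, 3, 3, 7, 346]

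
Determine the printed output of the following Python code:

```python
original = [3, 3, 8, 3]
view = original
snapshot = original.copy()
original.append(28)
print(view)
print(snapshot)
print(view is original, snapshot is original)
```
[3, 3, 8, 3, 28]
[3, 3, 8, 3]
True False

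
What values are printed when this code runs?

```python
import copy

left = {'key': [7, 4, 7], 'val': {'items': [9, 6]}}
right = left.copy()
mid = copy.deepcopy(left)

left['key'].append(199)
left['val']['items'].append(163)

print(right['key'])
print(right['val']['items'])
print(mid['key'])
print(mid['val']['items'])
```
[7, 4, 7, 199]
[9, 6, 163]
[7, 4, 7]
[9, 6]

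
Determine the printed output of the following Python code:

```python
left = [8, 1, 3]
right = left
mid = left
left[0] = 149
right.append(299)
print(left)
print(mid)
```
[149, 1, 3, 299]
[149, 1, 3, 299]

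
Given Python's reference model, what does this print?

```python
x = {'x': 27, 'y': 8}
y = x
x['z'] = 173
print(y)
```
{'x': 27, 'y': 8, 'z': 173}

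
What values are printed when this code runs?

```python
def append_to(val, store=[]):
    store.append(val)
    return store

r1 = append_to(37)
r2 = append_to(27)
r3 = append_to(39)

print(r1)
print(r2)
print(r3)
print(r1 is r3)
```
[37, 27, 39]
[37, 27, 39]
[37, 27, 39]
True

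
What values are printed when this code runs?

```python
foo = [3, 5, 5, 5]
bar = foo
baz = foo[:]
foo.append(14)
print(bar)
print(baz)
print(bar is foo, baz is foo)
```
[3, 5, 5, 5, 14]
[3, 5, 5, 5]
True False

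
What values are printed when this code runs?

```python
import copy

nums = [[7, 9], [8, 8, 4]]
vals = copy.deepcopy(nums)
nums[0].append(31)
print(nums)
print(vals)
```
[[7, 9, 31], [8, 8, 4]]
[[7, 9], [8, 8, 4]]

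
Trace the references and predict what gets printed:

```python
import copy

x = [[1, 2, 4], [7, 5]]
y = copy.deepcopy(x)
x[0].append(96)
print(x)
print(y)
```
[[1, 2, 4, 96], [7, 5]]
[[1, 2, 4], [7, 5]]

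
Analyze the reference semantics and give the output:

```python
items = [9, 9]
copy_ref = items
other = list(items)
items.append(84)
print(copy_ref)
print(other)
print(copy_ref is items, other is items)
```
[9, 9, 84]
[9, 9]
True False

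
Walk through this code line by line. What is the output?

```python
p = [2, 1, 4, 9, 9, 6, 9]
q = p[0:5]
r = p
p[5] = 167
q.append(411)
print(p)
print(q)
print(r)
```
[2, 1, 4, 9, 9, 167, 9]
[2, 1, 4, 9, 9, 411]
[2, 1, 4, 9, 9, 167, 9]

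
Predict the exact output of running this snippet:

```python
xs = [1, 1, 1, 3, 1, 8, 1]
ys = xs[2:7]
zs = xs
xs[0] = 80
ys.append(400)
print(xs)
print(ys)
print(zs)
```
[80, 1, 1, 3, 1, 8, 1]
[1, 3, 1, 8, 1, 400]
[80, 1, 1, 3, 1, 8, 1]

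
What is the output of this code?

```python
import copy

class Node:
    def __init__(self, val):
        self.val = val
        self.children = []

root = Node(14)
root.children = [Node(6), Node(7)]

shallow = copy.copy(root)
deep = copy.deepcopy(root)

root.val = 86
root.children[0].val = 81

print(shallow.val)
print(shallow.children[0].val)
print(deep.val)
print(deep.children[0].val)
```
14
81
14
6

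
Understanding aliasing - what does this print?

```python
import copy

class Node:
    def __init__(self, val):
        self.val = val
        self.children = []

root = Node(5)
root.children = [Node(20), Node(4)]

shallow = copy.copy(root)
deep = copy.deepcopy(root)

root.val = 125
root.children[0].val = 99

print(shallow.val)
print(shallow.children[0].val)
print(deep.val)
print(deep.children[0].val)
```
5
99
5
20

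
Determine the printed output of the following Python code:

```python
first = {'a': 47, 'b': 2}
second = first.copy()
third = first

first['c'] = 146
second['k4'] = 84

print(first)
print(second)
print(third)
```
{'a': 47, 'b': 2, 'c': 146}
{'a': 47, 'b': 2, 'k4': 84}
{'a': 47, 'b': 2, 'c': 146}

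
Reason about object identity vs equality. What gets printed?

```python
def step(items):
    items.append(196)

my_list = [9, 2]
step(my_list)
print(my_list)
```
[9, 2, 196]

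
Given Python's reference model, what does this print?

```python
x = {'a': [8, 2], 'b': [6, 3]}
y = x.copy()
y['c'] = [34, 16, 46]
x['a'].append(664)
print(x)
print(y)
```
{'a': [8, 2, 664], 'b': [6, 3]}
{'a': [8, 2, 664], 'b': [6, 3], 'c': [34, 16, 46]}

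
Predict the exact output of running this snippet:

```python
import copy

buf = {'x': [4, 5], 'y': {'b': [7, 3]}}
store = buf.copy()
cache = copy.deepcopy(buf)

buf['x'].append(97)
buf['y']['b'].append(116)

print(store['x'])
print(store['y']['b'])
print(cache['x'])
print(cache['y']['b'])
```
[4, 5, 97]
[7, 3, 116]
[4, 5]
[7, 3]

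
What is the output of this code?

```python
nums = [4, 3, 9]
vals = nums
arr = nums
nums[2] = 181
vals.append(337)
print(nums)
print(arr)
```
[4, 3, 181, 337]
[4, 3, 181, 337]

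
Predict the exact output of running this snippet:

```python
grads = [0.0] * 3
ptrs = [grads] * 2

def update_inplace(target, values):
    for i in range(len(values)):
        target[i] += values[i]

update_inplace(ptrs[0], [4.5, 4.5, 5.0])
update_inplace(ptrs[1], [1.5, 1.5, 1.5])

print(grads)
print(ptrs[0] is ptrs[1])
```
[6.0, 6.0, 6.5]
True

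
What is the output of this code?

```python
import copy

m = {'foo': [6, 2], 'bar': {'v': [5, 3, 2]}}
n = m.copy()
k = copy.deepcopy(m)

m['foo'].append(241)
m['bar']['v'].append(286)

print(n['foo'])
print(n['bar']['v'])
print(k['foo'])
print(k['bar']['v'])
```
[6, 2, 241]
[5, 3, 2, 286]
[6, 2]
[5, 3, 2]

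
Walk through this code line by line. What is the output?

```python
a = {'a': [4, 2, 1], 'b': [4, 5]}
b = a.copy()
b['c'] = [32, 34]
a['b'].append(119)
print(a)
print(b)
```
{'a': [4, 2, 1], 'b': [4, 5, 119]}
{'a': [4, 2, 1], 'b': [4, 5, 119], 'c': [32, 34]}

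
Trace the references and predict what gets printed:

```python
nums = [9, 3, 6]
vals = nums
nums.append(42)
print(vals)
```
[9, 3, 6, 42]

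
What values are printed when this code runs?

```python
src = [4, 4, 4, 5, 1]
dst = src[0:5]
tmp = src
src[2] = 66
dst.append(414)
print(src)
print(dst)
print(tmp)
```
[4, 4, 66, 5, 1]
[4, 4, 4, 5, 1, 414]
[4, 4, 66, 5, 1]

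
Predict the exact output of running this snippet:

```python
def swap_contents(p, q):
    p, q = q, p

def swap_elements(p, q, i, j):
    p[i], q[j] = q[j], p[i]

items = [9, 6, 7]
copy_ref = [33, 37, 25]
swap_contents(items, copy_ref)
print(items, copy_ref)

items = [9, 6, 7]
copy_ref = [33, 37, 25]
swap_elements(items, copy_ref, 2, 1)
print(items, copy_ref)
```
[9, 6, 7] [33, 37, 25]
[9, 6, 37] [33, 7, 25]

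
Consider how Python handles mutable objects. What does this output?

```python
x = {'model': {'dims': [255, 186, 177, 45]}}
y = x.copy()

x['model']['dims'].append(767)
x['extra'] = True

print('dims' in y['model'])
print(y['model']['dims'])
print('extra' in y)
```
True
[255, 186, 177, 45, 767]
False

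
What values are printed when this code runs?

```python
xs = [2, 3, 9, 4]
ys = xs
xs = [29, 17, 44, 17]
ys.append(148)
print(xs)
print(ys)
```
[29, 17, 44, 17]
[2, 3, 9, 4, 148]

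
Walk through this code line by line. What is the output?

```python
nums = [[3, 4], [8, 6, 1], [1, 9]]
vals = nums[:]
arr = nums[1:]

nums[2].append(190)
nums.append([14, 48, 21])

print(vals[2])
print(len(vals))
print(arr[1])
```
[1, 9, 190]
3
[1, 9, 190]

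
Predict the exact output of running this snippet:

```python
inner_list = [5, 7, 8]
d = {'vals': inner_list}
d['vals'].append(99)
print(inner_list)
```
[5, 7, 8, 99]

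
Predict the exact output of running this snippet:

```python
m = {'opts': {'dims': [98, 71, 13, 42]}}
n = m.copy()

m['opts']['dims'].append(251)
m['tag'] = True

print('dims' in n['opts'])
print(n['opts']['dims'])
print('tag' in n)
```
True
[98, 71, 13, 42, 251]
False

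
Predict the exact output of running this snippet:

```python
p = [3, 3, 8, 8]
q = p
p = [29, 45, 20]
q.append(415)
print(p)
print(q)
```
[29, 45, 20]
[3, 3, 8, 8, 415]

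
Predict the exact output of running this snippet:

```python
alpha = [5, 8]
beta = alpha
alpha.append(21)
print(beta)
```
[5, 8, 21]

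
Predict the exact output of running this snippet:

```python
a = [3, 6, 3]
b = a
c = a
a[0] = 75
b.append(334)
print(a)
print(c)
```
[75, 6, 3, 334]
[75, 6, 3, 334]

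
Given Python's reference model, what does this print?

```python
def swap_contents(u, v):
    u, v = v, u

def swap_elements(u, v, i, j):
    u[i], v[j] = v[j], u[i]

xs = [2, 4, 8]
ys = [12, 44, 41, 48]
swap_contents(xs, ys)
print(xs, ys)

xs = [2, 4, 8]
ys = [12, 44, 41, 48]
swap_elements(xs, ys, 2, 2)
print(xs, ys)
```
[2, 4, 8] [12, 44, 41, 48]
[2, 4, 41] [12, 44, 8, 48]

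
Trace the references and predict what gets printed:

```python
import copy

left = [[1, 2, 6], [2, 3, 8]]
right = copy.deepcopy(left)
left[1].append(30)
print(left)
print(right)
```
[[1, 2, 6], [2, 3, 8, 30]]
[[1, 2, 6], [2, 3, 8]]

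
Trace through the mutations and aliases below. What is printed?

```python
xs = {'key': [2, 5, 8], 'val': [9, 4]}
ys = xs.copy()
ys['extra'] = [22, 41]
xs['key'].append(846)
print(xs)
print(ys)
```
{'key': [2, 5, 8, 846], 'val': [9, 4]}
{'key': [2, 5, 8, 846], 'val': [9, 4], 'extra': [22, 41]}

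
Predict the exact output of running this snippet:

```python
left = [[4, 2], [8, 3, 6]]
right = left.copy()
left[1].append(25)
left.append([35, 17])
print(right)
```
[[4, 2], [8, 3, 6, 25]]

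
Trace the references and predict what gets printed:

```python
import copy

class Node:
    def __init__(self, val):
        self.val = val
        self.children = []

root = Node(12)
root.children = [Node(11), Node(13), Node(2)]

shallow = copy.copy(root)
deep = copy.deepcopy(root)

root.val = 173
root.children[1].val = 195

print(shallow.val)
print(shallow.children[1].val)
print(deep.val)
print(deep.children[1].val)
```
12
195
12
13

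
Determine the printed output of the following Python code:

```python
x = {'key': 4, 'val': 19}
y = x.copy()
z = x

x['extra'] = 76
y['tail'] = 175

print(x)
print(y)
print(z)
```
{'key': 4, 'val': 19, 'extra': 76}
{'key': 4, 'val': 19, 'tail': 175}
{'key': 4, 'val': 19, 'extra': 76}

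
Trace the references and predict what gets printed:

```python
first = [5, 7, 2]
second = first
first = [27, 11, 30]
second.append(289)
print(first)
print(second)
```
[27, 11, 30]
[5, 7, 2, 289]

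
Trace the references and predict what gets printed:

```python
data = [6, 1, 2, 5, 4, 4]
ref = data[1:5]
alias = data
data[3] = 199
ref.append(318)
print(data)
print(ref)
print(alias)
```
[6, 1, 2, 199, 4, 4]
[1, 2, 5, 4, 318]
[6, 1, 2, 199, 4, 4]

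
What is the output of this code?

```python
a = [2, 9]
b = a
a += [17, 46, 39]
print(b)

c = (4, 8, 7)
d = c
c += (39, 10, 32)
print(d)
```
[2, 9, 17, 46, 39]
(4, 8, 7)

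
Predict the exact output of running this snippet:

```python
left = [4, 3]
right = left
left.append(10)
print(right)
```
[4, 3, 10]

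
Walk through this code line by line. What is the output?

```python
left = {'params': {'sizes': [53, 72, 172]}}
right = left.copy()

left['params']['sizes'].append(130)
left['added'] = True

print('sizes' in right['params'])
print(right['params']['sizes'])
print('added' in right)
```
True
[53, 72, 172, 130]
False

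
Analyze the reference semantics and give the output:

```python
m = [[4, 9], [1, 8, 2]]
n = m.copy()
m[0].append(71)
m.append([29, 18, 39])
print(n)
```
[[4, 9, 71], [1, 8, 2]]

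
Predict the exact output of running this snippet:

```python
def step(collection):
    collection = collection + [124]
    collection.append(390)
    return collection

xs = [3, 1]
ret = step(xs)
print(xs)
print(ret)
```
[3, 1]
[3, 1, 124, 390]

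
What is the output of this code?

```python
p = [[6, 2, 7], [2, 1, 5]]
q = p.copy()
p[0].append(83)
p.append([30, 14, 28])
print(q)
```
[[6, 2, 7, 83], [2, 1, 5]]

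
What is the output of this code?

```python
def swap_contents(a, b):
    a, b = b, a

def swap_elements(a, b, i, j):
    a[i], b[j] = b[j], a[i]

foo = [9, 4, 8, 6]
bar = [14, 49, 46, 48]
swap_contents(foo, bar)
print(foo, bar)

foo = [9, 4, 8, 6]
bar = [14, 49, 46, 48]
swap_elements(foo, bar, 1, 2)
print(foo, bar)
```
[9, 4, 8, 6] [14, 49, 46, 48]
[9, 46, 8, 6] [14, 49, 4, 48]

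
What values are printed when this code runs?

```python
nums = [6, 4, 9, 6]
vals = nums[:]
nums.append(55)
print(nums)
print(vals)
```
[6, 4, 9, 6, 55]
[6, 4, 9, 6]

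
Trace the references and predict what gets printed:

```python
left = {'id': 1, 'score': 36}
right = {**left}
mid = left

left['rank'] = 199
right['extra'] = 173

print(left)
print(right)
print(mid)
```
{'id': 1, 'score': 36, 'rank': 199}
{'id': 1, 'score': 36, 'extra': 173}
{'id': 1, 'score': 36, 'rank': 199}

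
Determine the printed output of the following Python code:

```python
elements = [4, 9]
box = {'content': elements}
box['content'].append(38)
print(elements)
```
[4, 9, 38]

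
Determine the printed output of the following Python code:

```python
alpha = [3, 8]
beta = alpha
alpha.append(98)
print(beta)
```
[3, 8, 98]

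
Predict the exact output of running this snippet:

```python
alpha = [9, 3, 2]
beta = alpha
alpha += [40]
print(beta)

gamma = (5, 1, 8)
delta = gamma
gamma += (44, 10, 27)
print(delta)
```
[9, 3, 2, 40]
(5, 1, 8)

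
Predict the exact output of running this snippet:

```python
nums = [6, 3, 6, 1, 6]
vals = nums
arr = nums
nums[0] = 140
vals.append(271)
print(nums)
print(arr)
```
[140, 3, 6, 1, 6, 271]
[140, 3, 6, 1, 6, 271]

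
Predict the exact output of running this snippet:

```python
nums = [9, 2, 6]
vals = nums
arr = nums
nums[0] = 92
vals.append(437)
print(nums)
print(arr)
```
[92, 2, 6, 437]
[92, 2, 6, 437]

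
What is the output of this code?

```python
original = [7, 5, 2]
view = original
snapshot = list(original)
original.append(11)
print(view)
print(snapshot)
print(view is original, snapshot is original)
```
[7, 5, 2, 11]
[7, 5, 2]
True False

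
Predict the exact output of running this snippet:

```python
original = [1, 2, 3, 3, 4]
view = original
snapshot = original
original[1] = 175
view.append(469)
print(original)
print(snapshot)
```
[1, 175, 3, 3, 4, 469]
[1, 175, 3, 3, 4, 469]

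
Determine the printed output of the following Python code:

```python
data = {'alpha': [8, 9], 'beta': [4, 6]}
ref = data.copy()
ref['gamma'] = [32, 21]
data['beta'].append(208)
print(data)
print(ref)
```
{'alpha': [8, 9], 'beta': [4, 6, 208]}
{'alpha': [8, 9], 'beta': [4, 6, 208], 'gamma': [32, 21]}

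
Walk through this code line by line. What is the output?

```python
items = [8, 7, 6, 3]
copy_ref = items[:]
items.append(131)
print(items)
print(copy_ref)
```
[8, 7, 6, 3, 131]
[8, 7, 6, 3]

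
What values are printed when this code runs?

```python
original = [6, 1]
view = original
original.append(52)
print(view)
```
[6, 1, 52]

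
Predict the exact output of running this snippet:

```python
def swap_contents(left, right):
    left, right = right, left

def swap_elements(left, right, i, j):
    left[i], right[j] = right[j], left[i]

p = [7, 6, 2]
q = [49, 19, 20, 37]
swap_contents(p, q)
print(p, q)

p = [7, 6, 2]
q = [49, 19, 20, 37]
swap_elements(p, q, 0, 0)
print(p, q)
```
[7, 6, 2] [49, 19, 20, 37]
[49, 6, 2] [7, 19, 20, 37]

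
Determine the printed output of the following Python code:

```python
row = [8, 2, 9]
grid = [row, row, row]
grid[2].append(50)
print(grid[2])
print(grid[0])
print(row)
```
[8, 2, 9, 50]
[8, 2, 9, 50]
[8, 2, 9, 50]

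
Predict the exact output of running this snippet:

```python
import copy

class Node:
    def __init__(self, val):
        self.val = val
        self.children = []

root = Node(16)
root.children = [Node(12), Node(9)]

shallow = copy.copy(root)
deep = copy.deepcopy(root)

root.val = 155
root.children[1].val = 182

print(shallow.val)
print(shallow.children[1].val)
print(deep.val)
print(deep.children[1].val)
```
16
182
16
9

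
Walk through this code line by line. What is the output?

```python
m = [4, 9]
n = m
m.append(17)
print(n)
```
[4, 9, 17]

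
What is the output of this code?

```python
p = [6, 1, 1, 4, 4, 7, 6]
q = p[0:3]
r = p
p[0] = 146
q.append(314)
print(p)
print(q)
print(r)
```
[146, 1, 1, 4, 4, 7, 6]
[6, 1, 1, 314]
[146, 1, 1, 4, 4, 7, 6]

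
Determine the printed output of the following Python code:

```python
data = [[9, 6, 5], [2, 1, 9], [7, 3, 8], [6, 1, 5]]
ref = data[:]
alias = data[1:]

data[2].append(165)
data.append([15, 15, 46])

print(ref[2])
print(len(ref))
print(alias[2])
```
[7, 3, 8, 165]
4
[6, 1, 5]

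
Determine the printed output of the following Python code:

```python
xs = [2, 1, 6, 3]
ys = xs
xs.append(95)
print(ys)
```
[2, 1, 6, 3, 95]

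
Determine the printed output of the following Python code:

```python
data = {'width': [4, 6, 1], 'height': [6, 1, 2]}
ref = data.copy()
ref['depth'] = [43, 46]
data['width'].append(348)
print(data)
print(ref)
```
{'width': [4, 6, 1, 348], 'height': [6, 1, 2]}
{'width': [4, 6, 1, 348], 'height': [6, 1, 2], 'depth': [43, 46]}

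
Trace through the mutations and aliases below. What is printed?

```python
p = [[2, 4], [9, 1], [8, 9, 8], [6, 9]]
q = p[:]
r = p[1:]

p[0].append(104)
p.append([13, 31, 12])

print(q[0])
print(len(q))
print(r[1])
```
[2, 4, 104]
4
[8, 9, 8]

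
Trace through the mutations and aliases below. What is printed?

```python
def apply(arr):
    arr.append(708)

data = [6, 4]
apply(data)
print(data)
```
[6, 4, 708]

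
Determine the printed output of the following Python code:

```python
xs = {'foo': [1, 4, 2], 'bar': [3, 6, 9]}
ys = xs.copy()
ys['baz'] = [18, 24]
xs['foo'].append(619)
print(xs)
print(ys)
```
{'foo': [1, 4, 2, 619], 'bar': [3, 6, 9]}
{'foo': [1, 4, 2, 619], 'bar': [3, 6, 9], 'baz': [18, 24]}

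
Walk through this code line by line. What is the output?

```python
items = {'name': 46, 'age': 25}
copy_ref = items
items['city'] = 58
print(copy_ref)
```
{'name': 46, 'age': 25, 'city': 58}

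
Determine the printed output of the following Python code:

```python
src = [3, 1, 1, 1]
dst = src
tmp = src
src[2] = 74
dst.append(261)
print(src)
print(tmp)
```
[3, 1, 74, 1, 261]
[3, 1, 74, 1, 261]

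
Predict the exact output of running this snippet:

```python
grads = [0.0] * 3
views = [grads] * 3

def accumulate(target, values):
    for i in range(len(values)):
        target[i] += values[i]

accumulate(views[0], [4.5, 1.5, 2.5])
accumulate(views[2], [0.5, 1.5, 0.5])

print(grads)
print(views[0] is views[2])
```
[5.0, 3.0, 3.0]
True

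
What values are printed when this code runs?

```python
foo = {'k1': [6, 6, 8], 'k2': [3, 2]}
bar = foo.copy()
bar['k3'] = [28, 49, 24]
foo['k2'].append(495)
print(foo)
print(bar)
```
{'k1': [6, 6, 8], 'k2': [3, 2, 495]}
{'k1': [6, 6, 8], 'k2': [3, 2, 495], 'k3': [28, 49, 24]}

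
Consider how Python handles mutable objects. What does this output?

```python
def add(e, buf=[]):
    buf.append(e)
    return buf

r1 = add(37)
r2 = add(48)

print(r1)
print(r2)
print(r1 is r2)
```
[37, 48]
[37, 48]
True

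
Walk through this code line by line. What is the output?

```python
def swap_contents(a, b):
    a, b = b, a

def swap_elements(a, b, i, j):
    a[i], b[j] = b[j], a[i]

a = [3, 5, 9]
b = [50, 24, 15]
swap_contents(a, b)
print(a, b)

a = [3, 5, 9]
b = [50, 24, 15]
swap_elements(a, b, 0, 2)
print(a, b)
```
[3, 5, 9] [50, 24, 15]
[15, 5, 9] [50, 24, 3]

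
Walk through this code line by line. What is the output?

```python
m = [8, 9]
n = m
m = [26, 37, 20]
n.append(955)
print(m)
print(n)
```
[26, 37, 20]
[8, 9, 955]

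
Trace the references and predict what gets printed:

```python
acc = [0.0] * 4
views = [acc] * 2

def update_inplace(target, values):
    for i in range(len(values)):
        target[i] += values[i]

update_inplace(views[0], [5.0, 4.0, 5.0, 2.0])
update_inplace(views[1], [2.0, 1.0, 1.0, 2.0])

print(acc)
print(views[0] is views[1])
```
[7.0, 5.0, 6.0, 4.0]
True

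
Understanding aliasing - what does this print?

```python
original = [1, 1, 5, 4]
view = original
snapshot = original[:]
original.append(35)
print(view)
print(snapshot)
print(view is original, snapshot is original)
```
[1, 1, 5, 4, 35]
[1, 1, 5, 4]
True False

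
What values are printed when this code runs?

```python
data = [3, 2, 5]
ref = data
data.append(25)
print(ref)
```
[3, 2, 5, 25]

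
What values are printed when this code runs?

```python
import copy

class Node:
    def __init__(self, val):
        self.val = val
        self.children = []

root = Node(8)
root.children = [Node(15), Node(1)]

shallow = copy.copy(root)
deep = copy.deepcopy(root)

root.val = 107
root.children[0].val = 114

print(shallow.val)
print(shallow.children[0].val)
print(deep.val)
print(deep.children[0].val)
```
8
114
8
15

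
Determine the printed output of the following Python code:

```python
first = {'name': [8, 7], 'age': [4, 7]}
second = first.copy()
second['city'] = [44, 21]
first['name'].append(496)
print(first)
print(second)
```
{'name': [8, 7, 496], 'age': [4, 7]}
{'name': [8, 7, 496], 'age': [4, 7], 'city': [44, 21]}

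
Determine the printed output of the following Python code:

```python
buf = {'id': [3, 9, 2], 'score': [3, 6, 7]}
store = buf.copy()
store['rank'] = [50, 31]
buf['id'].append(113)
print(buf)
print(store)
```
{'id': [3, 9, 2, 113], 'score': [3, 6, 7]}
{'id': [3, 9, 2, 113], 'score': [3, 6, 7], 'rank': [50, 31]}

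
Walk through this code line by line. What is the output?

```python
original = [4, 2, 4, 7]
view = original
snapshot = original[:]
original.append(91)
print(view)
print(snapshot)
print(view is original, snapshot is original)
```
[4, 2, 4, 7, 91]
[4, 2, 4, 7]
True False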